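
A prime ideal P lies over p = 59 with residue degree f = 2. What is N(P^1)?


N(P^a) = p^(a*f)
= 59^(1*2)
= 59^2
= 3481

3481


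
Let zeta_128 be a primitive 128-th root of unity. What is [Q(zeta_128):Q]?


The degree equals Euler's totient phi(128).
128 = 2^7
phi(128) = 64

64


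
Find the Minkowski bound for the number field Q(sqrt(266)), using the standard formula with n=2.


d = 266, d mod 4 = 2, so disc(K) = 4d = 1064; |disc(K)| = 1064
Real quadratic field, so n = 2, s = r2 = 0, r1 = 2
M = (n!/n^n) * (4/pi)^s * sqrt(|disc(K)|) = (2!/2^2) * (4/pi)^0 * sqrt(1064)
= 0.5 * 1.000000 * 32.619013
= 16.3095

16.3095


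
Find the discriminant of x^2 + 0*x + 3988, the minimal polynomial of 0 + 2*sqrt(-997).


The element 0 + 2*sqrt(-997) has minimal polynomial:
x^2 + 0*x + 3988
Discriminant = (0)^2 - 4*(3988)
= 0 - 15952
= -15952

-15952


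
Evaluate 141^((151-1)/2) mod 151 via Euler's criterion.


p = 151 is prime and the exponent is (p-1)/2 = 75, so by Euler's criterion 141^75 = (141/151) = +1 or -1 mod 151.
Compute by square-and-multiply:
  75 = 64 + 8 + 2 + 1 (binary 1001011)
  Repeated squaring mod 151: 141^1 = 141, 141^2 = 100, 141^4 = 34, 141^8 = 99, 141^16 = 137, 141^32 = 45, 141^64 = 62
  141^75 = 141^64 * 141^8 * 141^2 * 141^1 = 62 * 99 * 100 * 141 mod 151
    62 * 99 = 6138 = 98 mod 151
    98 * 100 = 9800 = 136 mod 151
    136 * 141 = 19176 = 150 mod 151
  141^75 = 150 mod 151
Result 150 = p - 1 = -1 mod 151: 141 is a quadratic non-residue mod 151. As a residue in [0, p-1] the value is 150.
141^75 mod 151 = 150

150


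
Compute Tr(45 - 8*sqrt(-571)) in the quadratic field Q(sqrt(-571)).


Tr(a + b*sqrt(d)) = (a + b*sqrt(d)) + (a - b*sqrt(d)) = 2a
= 2 * (45)
= 90

90


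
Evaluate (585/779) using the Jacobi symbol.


Compute (585/779) via quadratic reciprocity:
  reciprocity: (585/779) -> +(779/585)
  reduce: (194/585)
  pull out 2: (2/585) = +1  (since 585 mod 8 = 1)
  reciprocity: (97/585) -> +(585/97)
  reduce: (3/97)
  reciprocity: (3/97) -> +(97/3)
  reduce: (1/3)
  (1/3) = 1
Product of signs = 1

1


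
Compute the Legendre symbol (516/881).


p = 881 is prime, so compute (516/881) with the reciprocity algorithm (Jacobi-symbol steps: pull out 2s via (2/n), flip via reciprocity, reduce):
  pull out 2: (2/881) = +1  (since 881 mod 8 = 1)
  pull out 2: (2/881) = +1  (since 881 mod 8 = 1)
  reciprocity: (129/881) -> +(881/129)
  reduce: (107/129)
  reciprocity: (107/129) -> +(129/107)
  reduce: (22/107)
  pull out 2: (2/107) = -1  (since 107 mod 8 = 3)
  reciprocity: (11/107) -> -(107/11)
  reduce: (8/11)
  pull out 2: (2/11) = -1  (since 11 mod 8 = 3)
  pull out 2: (2/11) = -1  (since 11 mod 8 = 3)
  pull out 2: (2/11) = -1  (since 11 mod 8 = 3)
  (1/11) = 1
Product of signs = -1
(516/881) = -1

-1


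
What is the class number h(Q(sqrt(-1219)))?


K = Q(sqrt(-1219)). d mod 4 = 1, so D = disc(K) = d = -1219
h(K) equals the number of primitive reduced positive-definite forms (a, b, c) = a*x^2 + b*x*y + c*y^2 with b^2 - 4ac = D,
where reduced means |b| <= a <= c, with b >= 0 whenever |b| = a or a = c, and primitive means gcd(a, b, c) = 1.
Reduced forces 3a^2 <= |D| = 1219, so 1 <= a <= 20; b must have the parity of D, and c = (b^2 - D)/(4a) must be an integer >= a.
Enumerate a = 1..20, b in [-a, a]:
  a=1: (1, 1, 305)  [1]
  a=2..4: none
  a=5: (5, -1, 61), (5, 1, 61)  [2]
  a=6..12: none
  a=13: (13, -9, 25), (13, 9, 25)  [2]
  a=14..18: none
  a=19: (19, 15, 19)  [1]
  a=20: none
Total reduced forms: 1 + 2 + 2 + 1 = 6
h = 6

6


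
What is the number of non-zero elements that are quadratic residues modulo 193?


For prime p, the number of non-zero quadratic residues is (p-1)/2.
= (193-1)/2
= 96

96


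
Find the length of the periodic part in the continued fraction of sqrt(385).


Run the CF algorithm for sqrt(385).
a_0 = floor(sqrt(385)) = 19; set m_0=0, q_0=1.
Recurrence: m' = q*a - m,  q' = (d - m'^2)/q,  a' = floor((a_0 + m')/q').
  step 1: m=19, q=24, a=1
  step 2: m=5, q=15, a=1
  step 3: m=10, q=19, a=1
  step 4: m=9, q=16, a=1
  step 5: m=7, q=21, a=1
  step 6: m=14, q=9, a=3
  step 7: m=13, q=24, a=1
  step 8: m=11, q=11, a=2
  step 9: m=11, q=24, a=1
  step 10: m=13, q=9, a=3
  step 11: m=14, q=21, a=1
  step 12: m=7, q=16, a=1
  step 13: m=9, q=19, a=1
  step 14: m=10, q=15, a=1
  step 15: m=5, q=24, a=1
  step 16: m=19, q=1, a=38
a_16 = 2*a_0 = 38, so the period closes here.
sqrt(385) = [19; 1, 1, 1, 1, 1, 3, 1, 2, 1, 3, 1, 1, 1, 1, 1, 38]
Period length = 16

16


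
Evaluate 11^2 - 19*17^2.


x^2 - d*y^2
= 11^2 - 19*17^2
= 121 - 5491
= -5370

-5370


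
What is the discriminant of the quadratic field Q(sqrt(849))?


For K = Q(sqrt(d)) with d squarefree: disc(K) = d if d = 1 mod 4, and disc(K) = 4d if d = 2 or 3 mod 4.
Here d = 849, and d mod 4 = 1.
d = 1 mod 4 (O_K = Z[(1+sqrt(d))/2]), so disc(K) = d = 849

849


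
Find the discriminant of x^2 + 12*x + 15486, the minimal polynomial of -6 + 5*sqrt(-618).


The element -6 + 5*sqrt(-618) has minimal polynomial:
x^2 + 12*x + 15486
Discriminant = (12)^2 - 4*(15486)
= 144 - 61944
= -61800

-61800


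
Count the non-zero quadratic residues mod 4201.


For prime p, the number of non-zero quadratic residues is (p-1)/2.
= (4201-1)/2
= 2100

2100


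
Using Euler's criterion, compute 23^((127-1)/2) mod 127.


p = 127 is prime and the exponent is (p-1)/2 = 63, so by Euler's criterion 23^63 = (23/127) = +1 or -1 mod 127.
Compute by square-and-multiply:
  63 = 32 + 16 + 8 + 4 + 2 + 1 (binary 111111)
  Repeated squaring mod 127: 23^1 = 23, 23^2 = 21, 23^4 = 60, 23^8 = 44, 23^16 = 31, 23^32 = 72
  23^63 = 23^32 * 23^16 * 23^8 * 23^4 * 23^2 * 23^1 = 72 * 31 * 44 * 60 * 21 * 23 mod 127
    72 * 31 = 2232 = 73 mod 127
    73 * 44 = 3212 = 37 mod 127
    37 * 60 = 2220 = 61 mod 127
    61 * 21 = 1281 = 11 mod 127
    11 * 23 = 253 = 126 mod 127
  23^63 = 126 mod 127
Result 126 = p - 1 = -1 mod 127: 23 is a quadratic non-residue mod 127. As a residue in [0, p-1] the value is 126.
23^63 mod 127 = 126

126


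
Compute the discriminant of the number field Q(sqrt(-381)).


For K = Q(sqrt(d)) with d squarefree: disc(K) = d if d = 1 mod 4, and disc(K) = 4d if d = 2 or 3 mod 4.
Here d = -381, and d mod 4 = 3.
d = 3 mod 4, not 1 (O_K = Z[sqrt(d)]), so disc(K) = 4d = 4 * (-381) = -1524

-1524


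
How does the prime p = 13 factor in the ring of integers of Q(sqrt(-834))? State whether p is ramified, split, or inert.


K = Q(sqrt(-834)). Since d mod 4 = 2, disc(K) = -3336.
Check p | disc: -3336 mod 13 = 5.
p does not divide disc. Compute Legendre symbol (d/p):
11^((13-1)/2) mod 13 = -1
(d/p) = -1, so p is inert: (p) stays prime with e=1, f=2, g=1.
Therefore p is inert.

inert


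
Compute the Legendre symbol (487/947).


p = 947 is prime, so compute (487/947) with the reciprocity algorithm (Jacobi-symbol steps: pull out 2s via (2/n), flip via reciprocity, reduce):
  reciprocity: (487/947) -> -(947/487)
  reduce: (460/487)
  pull out 2: (2/487) = +1  (since 487 mod 8 = 7)
  pull out 2: (2/487) = +1  (since 487 mod 8 = 7)
  reciprocity: (115/487) -> -(487/115)
  reduce: (27/115)
  reciprocity: (27/115) -> -(115/27)
  reduce: (7/27)
  reciprocity: (7/27) -> -(27/7)
  reduce: (6/7)
  pull out 2: (2/7) = +1  (since 7 mod 8 = 7)
  reciprocity: (3/7) -> -(7/3)
  reduce: (1/3)
  (1/3) = 1
Product of signs = -1
(487/947) = -1

-1


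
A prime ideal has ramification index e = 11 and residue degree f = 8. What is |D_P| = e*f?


|D_P| = e * f
= 11 * 8
= 88

88


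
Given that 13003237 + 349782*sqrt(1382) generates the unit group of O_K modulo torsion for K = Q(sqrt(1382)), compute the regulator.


epsilon = 13003237 + 349782*sqrt(1382)
= 2.6006e+07
R = ln(2.6006e+07)
= 17.0739

17.0739


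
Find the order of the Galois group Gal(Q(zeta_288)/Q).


|Gal(Q(zeta_288)/Q)| = phi(288)
= 96

96


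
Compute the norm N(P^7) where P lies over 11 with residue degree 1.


N(P^a) = p^(a*f)
= 11^(7*1)
= 11^7
= 19487171

19487171


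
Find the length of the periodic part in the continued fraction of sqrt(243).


Run the CF algorithm for sqrt(243).
a_0 = floor(sqrt(243)) = 15; set m_0=0, q_0=1.
Recurrence: m' = q*a - m,  q' = (d - m'^2)/q,  a' = floor((a_0 + m')/q').
  step 1: m=15, q=18, a=1
  step 2: m=3, q=13, a=1
  step 3: m=10, q=11, a=2
  step 4: m=12, q=9, a=3
  step 5: m=15, q=2, a=15
  step 6: m=15, q=9, a=3
  step 7: m=12, q=11, a=2
  step 8: m=10, q=13, a=1
  step 9: m=3, q=18, a=1
  step 10: m=15, q=1, a=30
a_10 = 2*a_0 = 30, so the period closes here.
sqrt(243) = [15; 1, 1, 2, 3, 15, 3, 2, 1, 1, 30]
Period length = 10

10


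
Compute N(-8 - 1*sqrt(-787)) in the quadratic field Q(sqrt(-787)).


N(a + b*sqrt(d)) = a^2 - d*b^2
= (-8)^2 - (-787)*(-1)^2
= 64 + 787
= 851

851


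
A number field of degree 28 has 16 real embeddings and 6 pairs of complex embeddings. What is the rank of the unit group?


By Dirichlet's unit theorem:
rank = r1 + r2 - 1
= 16 + 6 - 1
= 21

21


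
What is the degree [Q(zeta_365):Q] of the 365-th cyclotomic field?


The degree equals Euler's totient phi(365).
365 = 5 * 73
phi(365) = 288

288


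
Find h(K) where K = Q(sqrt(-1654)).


K = Q(sqrt(-1654)). d mod 4 = 2, so D = disc(K) = 4d = -6616
h(K) equals the number of primitive reduced positive-definite forms (a, b, c) = a*x^2 + b*x*y + c*y^2 with b^2 - 4ac = D,
where reduced means |b| <= a <= c, with b >= 0 whenever |b| = a or a = c, and primitive means gcd(a, b, c) = 1.
Reduced forces 3a^2 <= |D| = 6616, so 1 <= a <= 46; b must have the parity of D, and c = (b^2 - D)/(4a) must be an integer >= a.
Enumerate a = 1..46, b in [-a, a]:
  a=1: (1, 0, 1654)  [1]
  a=2: (2, 0, 827)  [1]
  a=3..4: none
  a=5: (5, -2, 331), (5, 2, 331)  [2]
  a=6..9: none
  a=10: (10, -8, 167), (10, 8, 167)  [2]
  a=11..12: none
  a=13: (13, -12, 130), (13, 12, 130)  [2]
  a=14..22: none
  a=23: (23, -10, 73), (23, 10, 73)  [2]
  a=24: none
  a=25: (25, -22, 71), (25, 22, 71)  [2]
  a=26: (26, -12, 65), (26, 12, 65)  [2]
  a=27..28: none
  a=29: (29, -24, 62), (29, 24, 62)  [2]
  a=30: none
  a=31: (31, -24, 58), (31, 24, 58)  [2]
  a=32..36: none
  a=37: (37, -28, 50), (37, 28, 50)  [2]
  a=38..42: none
  a=43: (43, -36, 46), (43, 36, 46)  [2]
  a=44..46: none
Total reduced forms: 1 + 1 + 2 + 2 + 2 + 2 + 2 + 2 + 2 + 2 + 2 + 2 = 22
h = 22

22


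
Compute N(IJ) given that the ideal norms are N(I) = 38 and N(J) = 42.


N(IJ) = N(I) * N(J)
= 38 * 42
= 1596

1596


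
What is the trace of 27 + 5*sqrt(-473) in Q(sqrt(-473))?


Tr(a + b*sqrt(d)) = (a + b*sqrt(d)) + (a - b*sqrt(d)) = 2a
= 2 * (27)
= 54

54


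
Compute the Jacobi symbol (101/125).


Compute (101/125) via quadratic reciprocity:
  reciprocity: (101/125) -> +(125/101)
  reduce: (24/101)
  pull out 2: (2/101) = -1  (since 101 mod 8 = 5)
  pull out 2: (2/101) = -1  (since 101 mod 8 = 5)
  pull out 2: (2/101) = -1  (since 101 mod 8 = 5)
  reciprocity: (3/101) -> +(101/3)
  reduce: (2/3)
  pull out 2: (2/3) = -1  (since 3 mod 8 = 3)
  (1/3) = 1
Product of signs = 1

1


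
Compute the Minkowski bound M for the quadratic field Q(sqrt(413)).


d = 413, d mod 4 = 1, so disc(K) = d = 413; |disc(K)| = 413
Real quadratic field, so n = 2, s = r2 = 0, r1 = 2
M = (n!/n^n) * (4/pi)^s * sqrt(|disc(K)|) = (2!/2^2) * (4/pi)^0 * sqrt(413)
= 0.5 * 1.000000 * 20.322401
= 10.1612

10.1612


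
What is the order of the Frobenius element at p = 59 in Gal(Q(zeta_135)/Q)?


The Frobenius at p in Gal(Q(zeta_n)/Q) = (Z/nZ)* is the class of p, so its order is ord_135(59), the smallest k >= 1 with 59^k = 1 mod 135.
n = 135 = 3^3 * 5, phi(135) = 72; the order divides phi(n).
Divisors of 72: 1, 2, 3, 4, 6, 8, 9, 12, 18, 24, 36, 72
Repeated squaring mod 135: 59^1 = 59, 59^2 = 106, 59^4 = 31, 59^8 = 16, 59^16 = 121, 59^32 = 61, 59^64 = 76
Test divisors in increasing order:
  k=1: 59^1 = 59 mod 135
  k=2: 59^2 = 106 mod 135
  k=3: 59^3 = 106 * 59 = 44 mod 135
  k=4: 59^4 = 31 mod 135
  k=6: 59^6 = 31 * 106 = 46 mod 135
  k=8: 59^8 = 16 mod 135
  k=9: 59^9 = 16 * 59 = 134 mod 135
  k=12: 59^12 = 16 * 31 = 91 mod 135
  k=18: 59^18 = 121 * 106 = 1 mod 135  <- first divisor giving 1
Order = 18

18


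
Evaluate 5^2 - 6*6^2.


x^2 - d*y^2
= 5^2 - 6*6^2
= 25 - 216
= -191

-191


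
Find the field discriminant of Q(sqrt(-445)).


For K = Q(sqrt(d)) with d squarefree: disc(K) = d if d = 1 mod 4, and disc(K) = 4d if d = 2 or 3 mod 4.
Here d = -445, and d mod 4 = 3.
d = 3 mod 4, not 1 (O_K = Z[sqrt(d)]), so disc(K) = 4d = 4 * (-445) = -1780

-1780


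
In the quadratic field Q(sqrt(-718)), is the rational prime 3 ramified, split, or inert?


K = Q(sqrt(-718)). Since d mod 4 = 2, disc(K) = -2872.
Check p | disc: -2872 mod 3 = 2.
p does not divide disc. Compute Legendre symbol (d/p):
2^((3-1)/2) mod 3 = -1
(d/p) = -1, so p is inert: (p) stays prime with e=1, f=2, g=1.
Therefore p is inert.

inert


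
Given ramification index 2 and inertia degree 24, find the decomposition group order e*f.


|D_P| = e * f
= 2 * 24
= 48

48


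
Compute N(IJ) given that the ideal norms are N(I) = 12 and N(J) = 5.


N(IJ) = N(I) * N(J)
= 12 * 5
= 60

60


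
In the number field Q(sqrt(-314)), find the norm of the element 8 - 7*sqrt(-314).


N(a + b*sqrt(d)) = a^2 - d*b^2
= (8)^2 - (-314)*(-7)^2
= 64 + 15386
= 15450

15450


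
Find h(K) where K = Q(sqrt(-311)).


K = Q(sqrt(-311)). d mod 4 = 1, so D = disc(K) = d = -311
h(K) equals the number of primitive reduced positive-definite forms (a, b, c) = a*x^2 + b*x*y + c*y^2 with b^2 - 4ac = D,
where reduced means |b| <= a <= c, with b >= 0 whenever |b| = a or a = c, and primitive means gcd(a, b, c) = 1.
Reduced forces 3a^2 <= |D| = 311, so 1 <= a <= 10; b must have the parity of D, and c = (b^2 - D)/(4a) must be an integer >= a.
Enumerate a = 1..10, b in [-a, a]:
  a=1: (1, 1, 78)  [1]
  a=2: (2, -1, 39), (2, 1, 39)  [2]
  a=3: (3, -1, 26), (3, 1, 26)  [2]
  a=4: (4, -3, 20), (4, 3, 20)  [2]
  a=5: (5, -3, 16), (5, 3, 16)  [2]
  a=6: (6, -5, 14), (6, -1, 13), (6, 1, 13), (6, 5, 14)  [4]
  a=7: (7, -5, 12), (7, 5, 12)  [2]
  a=8: (8, -3, 10), (8, 3, 10)  [2]
  a=9: (9, -7, 10), (9, 7, 10)  [2]
  a=10: none
Total reduced forms: 1 + 2 + 2 + 2 + 2 + 4 + 2 + 2 + 2 = 19
h = 19

19


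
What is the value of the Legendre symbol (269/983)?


p = 983 is prime, so compute (269/983) with the reciprocity algorithm (Jacobi-symbol steps: pull out 2s via (2/n), flip via reciprocity, reduce):
  reciprocity: (269/983) -> +(983/269)
  reduce: (176/269)
  pull out 2: (2/269) = -1  (since 269 mod 8 = 5)
  pull out 2: (2/269) = -1  (since 269 mod 8 = 5)
  pull out 2: (2/269) = -1  (since 269 mod 8 = 5)
  pull out 2: (2/269) = -1  (since 269 mod 8 = 5)
  reciprocity: (11/269) -> +(269/11)
  reduce: (5/11)
  reciprocity: (5/11) -> +(11/5)
  reduce: (1/5)
  (1/5) = 1
Product of signs = 1
(269/983) = 1

1


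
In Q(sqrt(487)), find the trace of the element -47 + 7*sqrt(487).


Tr(a + b*sqrt(d)) = (a + b*sqrt(d)) + (a - b*sqrt(d)) = 2a
= 2 * (-47)
= -94

-94


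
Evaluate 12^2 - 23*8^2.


x^2 - d*y^2
= 12^2 - 23*8^2
= 144 - 1472
= -1328

-1328


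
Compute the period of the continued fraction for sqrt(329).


Run the CF algorithm for sqrt(329).
a_0 = floor(sqrt(329)) = 18; set m_0=0, q_0=1.
Recurrence: m' = q*a - m,  q' = (d - m'^2)/q,  a' = floor((a_0 + m')/q').
  step 1: m=18, q=5, a=7
  step 2: m=17, q=8, a=4
  step 3: m=15, q=13, a=2
  step 4: m=11, q=16, a=1
  step 5: m=5, q=19, a=1
  step 6: m=14, q=7, a=4
  step 7: m=14, q=19, a=1
  step 8: m=5, q=16, a=1
  step 9: m=11, q=13, a=2
  step 10: m=15, q=8, a=4
  step 11: m=17, q=5, a=7
  step 12: m=18, q=1, a=36
a_12 = 2*a_0 = 36, so the period closes here.
sqrt(329) = [18; 7, 4, 2, 1, 1, 4, 1, 1, 2, 4, 7, 36]
Period length = 12

12


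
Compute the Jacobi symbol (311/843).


Compute (311/843) via quadratic reciprocity:
  reciprocity: (311/843) -> -(843/311)
  reduce: (221/311)
  reciprocity: (221/311) -> +(311/221)
  reduce: (90/221)
  pull out 2: (2/221) = -1  (since 221 mod 8 = 5)
  reciprocity: (45/221) -> +(221/45)
  reduce: (41/45)
  reciprocity: (41/45) -> +(45/41)
  reduce: (4/41)
  pull out 2: (2/41) = +1  (since 41 mod 8 = 1)
  pull out 2: (2/41) = +1  (since 41 mod 8 = 1)
  (1/41) = 1
Product of signs = 1

1


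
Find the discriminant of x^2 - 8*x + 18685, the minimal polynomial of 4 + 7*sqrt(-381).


The element 4 + 7*sqrt(-381) has minimal polynomial:
x^2 - 8*x + 18685
Discriminant = (-8)^2 - 4*(18685)
= 64 - 74740
= -74676

-74676


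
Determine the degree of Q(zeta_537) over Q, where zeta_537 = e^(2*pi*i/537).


The degree equals Euler's totient phi(537).
537 = 3 * 179
phi(537) = 356

356


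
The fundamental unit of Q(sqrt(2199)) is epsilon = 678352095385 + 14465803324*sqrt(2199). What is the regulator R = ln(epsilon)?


epsilon = 678352095385 + 14465803324*sqrt(2199)
= 1.3567e+12
R = ln(1.3567e+12)
= 27.9361

27.9361


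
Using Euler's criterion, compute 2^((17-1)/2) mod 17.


p = 17 is prime and the exponent is (p-1)/2 = 8, so by Euler's criterion 2^8 = (2/17) = +1 or -1 mod 17.
Compute by square-and-multiply:
  8 = 8 (binary 1000)
  Repeated squaring mod 17: 2^1 = 2, 2^2 = 4, 2^4 = 16, 2^8 = 1
  2^8 = 1 mod 17
Result 1: 2 is a quadratic residue mod 17.
2^8 mod 17 = 1

1


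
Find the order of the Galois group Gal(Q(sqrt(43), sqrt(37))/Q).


The 2 square roots of distinct primes are multiplicatively independent over Q,
so [K:Q] = 2^2 and Gal(K/Q) is isomorphic to (Z/2Z)^2.
|Gal| = 2^2 = 4

4


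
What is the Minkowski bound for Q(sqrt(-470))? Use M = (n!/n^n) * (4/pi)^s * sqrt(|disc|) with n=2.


d = -470, d mod 4 = 2, so disc(K) = 4d = -1880; |disc(K)| = 1880
Imaginary quadratic field, so n = 2, s = r2 = 1, r1 = 0
M = (n!/n^n) * (4/pi)^s * sqrt(|disc(K)|) = (2!/2^2) * (4/pi)^1 * sqrt(1880)
= 0.5 * 1.273240 * 43.358967
= 27.6032

27.6032


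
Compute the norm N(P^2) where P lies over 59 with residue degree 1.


N(P^a) = p^(a*f)
= 59^(2*1)
= 59^2
= 3481

3481


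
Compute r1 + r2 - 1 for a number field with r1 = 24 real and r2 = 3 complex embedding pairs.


By Dirichlet's unit theorem:
rank = r1 + r2 - 1
= 24 + 3 - 1
= 26

26


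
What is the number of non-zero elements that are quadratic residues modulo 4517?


For prime p, the number of non-zero quadratic residues is (p-1)/2.
= (4517-1)/2
= 2258

2258


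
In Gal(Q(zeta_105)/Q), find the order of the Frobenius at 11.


The Frobenius at p in Gal(Q(zeta_n)/Q) = (Z/nZ)* is the class of p, so its order is ord_105(11), the smallest k >= 1 with 11^k = 1 mod 105.
n = 105 = 3 * 5 * 7, phi(105) = 48; the order divides phi(n).
Divisors of 48: 1, 2, 3, 4, 6, 8, 12, 16, 24, 48
Repeated squaring mod 105: 11^1 = 11, 11^2 = 16, 11^4 = 46, 11^8 = 16, 11^16 = 46, 11^32 = 16
Test divisors in increasing order:
  k=1: 11^1 = 11 mod 105
  k=2: 11^2 = 16 mod 105
  k=3: 11^3 = 16 * 11 = 71 mod 105
  k=4: 11^4 = 46 mod 105
  k=6: 11^6 = 46 * 16 = 1 mod 105  <- first divisor giving 1
Order = 6

6


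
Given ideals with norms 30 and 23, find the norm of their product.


N(IJ) = N(I) * N(J)
= 30 * 23
= 690

690


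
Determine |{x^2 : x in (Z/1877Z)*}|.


For prime p, the number of non-zero quadratic residues is (p-1)/2.
= (1877-1)/2
= 938

938


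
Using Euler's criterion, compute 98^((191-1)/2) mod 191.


p = 191 is prime and the exponent is (p-1)/2 = 95, so by Euler's criterion 98^95 = (98/191) = +1 or -1 mod 191.
Compute by square-and-multiply:
  95 = 64 + 16 + 8 + 4 + 2 + 1 (binary 1011111)
  Repeated squaring mod 191: 98^1 = 98, 98^2 = 54, 98^4 = 51, 98^8 = 118, 98^16 = 172, 98^32 = 170, 98^64 = 59
  98^95 = 98^64 * 98^16 * 98^8 * 98^4 * 98^2 * 98^1 = 59 * 172 * 118 * 51 * 54 * 98 mod 191
    59 * 172 = 10148 = 25 mod 191
    25 * 118 = 2950 = 85 mod 191
    85 * 51 = 4335 = 133 mod 191
    133 * 54 = 7182 = 115 mod 191
    115 * 98 = 11270 = 1 mod 191
  98^95 = 1 mod 191
Result 1: 98 is a quadratic residue mod 191.
98^95 mod 191 = 1

1


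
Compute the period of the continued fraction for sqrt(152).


Run the CF algorithm for sqrt(152).
a_0 = floor(sqrt(152)) = 12; set m_0=0, q_0=1.
Recurrence: m' = q*a - m,  q' = (d - m'^2)/q,  a' = floor((a_0 + m')/q').
  step 1: m=12, q=8, a=3
  step 2: m=12, q=1, a=24
a_2 = 2*a_0 = 24, so the period closes here.
sqrt(152) = [12; 3, 24]
Period length = 2

2


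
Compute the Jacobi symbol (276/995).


Compute (276/995) via quadratic reciprocity:
  pull out 2: (2/995) = -1  (since 995 mod 8 = 3)
  pull out 2: (2/995) = -1  (since 995 mod 8 = 3)
  reciprocity: (69/995) -> +(995/69)
  reduce: (29/69)
  reciprocity: (29/69) -> +(69/29)
  reduce: (11/29)
  reciprocity: (11/29) -> +(29/11)
  reduce: (7/11)
  reciprocity: (7/11) -> -(11/7)
  reduce: (4/7)
  pull out 2: (2/7) = +1  (since 7 mod 8 = 7)
  pull out 2: (2/7) = +1  (since 7 mod 8 = 7)
  (1/7) = 1
Product of signs = -1

-1


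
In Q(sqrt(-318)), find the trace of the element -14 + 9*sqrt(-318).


Tr(a + b*sqrt(d)) = (a + b*sqrt(d)) + (a - b*sqrt(d)) = 2a
= 2 * (-14)
= -28

-28


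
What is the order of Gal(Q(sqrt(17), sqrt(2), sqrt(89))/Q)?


The 3 square roots of distinct primes are multiplicatively independent over Q,
so [K:Q] = 2^3 and Gal(K/Q) is isomorphic to (Z/2Z)^3.
|Gal| = 2^3 = 8

8


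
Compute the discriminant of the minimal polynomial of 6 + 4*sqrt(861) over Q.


The element 6 + 4*sqrt(861) has minimal polynomial:
x^2 - 12*x - 13740
Discriminant = (-12)^2 - 4*(-13740)
= 144 + 54960
= 55104

55104


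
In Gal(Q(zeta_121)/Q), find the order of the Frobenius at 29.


The Frobenius at p in Gal(Q(zeta_n)/Q) = (Z/nZ)* is the class of p, so its order is ord_121(29), the smallest k >= 1 with 29^k = 1 mod 121.
n = 121 = 11^2, phi(121) = 110; the order divides phi(n).
Divisors of 110: 1, 2, 5, 10, 11, 22, 55, 110
Repeated squaring mod 121: 29^1 = 29, 29^2 = 115, 29^4 = 36, 29^8 = 86, 29^16 = 15, 29^32 = 104, 29^64 = 47
Test divisors in increasing order:
  k=1: 29^1 = 29 mod 121
  k=2: 29^2 = 115 mod 121
  k=5: 29^5 = 36 * 29 = 76 mod 121
  k=10: 29^10 = 86 * 115 = 89 mod 121
  k=11: 29^11 = 86 * 115 * 29 = 40 mod 121
  k=22: 29^22 = 15 * 36 * 115 = 27 mod 121
  k=55: 29^55 = 104 * 15 * 36 * 115 * 29 = 120 mod 121
  k=110: 29^110 = 47 * 104 * 86 * 36 * 115 = 1 mod 121  <- first divisor giving 1
Order = 110

110


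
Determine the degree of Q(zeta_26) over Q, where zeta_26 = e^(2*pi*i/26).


The degree equals Euler's totient phi(26).
26 = 2 * 13
phi(26) = 12

12


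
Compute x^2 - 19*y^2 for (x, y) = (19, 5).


x^2 - d*y^2
= 19^2 - 19*5^2
= 361 - 475
= -114

-114


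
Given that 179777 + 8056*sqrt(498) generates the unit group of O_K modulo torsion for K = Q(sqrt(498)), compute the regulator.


epsilon = 179777 + 8056*sqrt(498)
= 359554.0000
R = ln(359554.0000)
= 12.7926

12.7926


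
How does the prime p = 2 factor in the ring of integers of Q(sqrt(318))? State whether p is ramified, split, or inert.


K = Q(sqrt(318)). Since d mod 4 = 2, disc(K) = 1272.
Check p | disc: 1272 mod 2 = 0.
p divides disc, so p ramifies: (p) = P^2 with e=2, f=1, g=1.
Therefore p is ramified.

ramified


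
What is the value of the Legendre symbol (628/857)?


p = 857 is prime, so compute (628/857) with the reciprocity algorithm (Jacobi-symbol steps: pull out 2s via (2/n), flip via reciprocity, reduce):
  pull out 2: (2/857) = +1  (since 857 mod 8 = 1)
  pull out 2: (2/857) = +1  (since 857 mod 8 = 1)
  reciprocity: (157/857) -> +(857/157)
  reduce: (72/157)
  pull out 2: (2/157) = -1  (since 157 mod 8 = 5)
  pull out 2: (2/157) = -1  (since 157 mod 8 = 5)
  pull out 2: (2/157) = -1  (since 157 mod 8 = 5)
  reciprocity: (9/157) -> +(157/9)
  reduce: (4/9)
  pull out 2: (2/9) = +1  (since 9 mod 8 = 1)
  pull out 2: (2/9) = +1  (since 9 mod 8 = 1)
  (1/9) = 1
Product of signs = -1
(628/857) = -1

-1


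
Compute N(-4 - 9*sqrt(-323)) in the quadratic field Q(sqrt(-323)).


N(a + b*sqrt(d)) = a^2 - d*b^2
= (-4)^2 - (-323)*(-9)^2
= 16 + 26163
= 26179

26179


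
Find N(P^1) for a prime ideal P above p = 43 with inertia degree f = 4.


N(P^a) = p^(a*f)
= 43^(1*4)
= 43^4
= 3418801

3418801


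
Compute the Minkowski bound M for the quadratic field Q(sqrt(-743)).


d = -743, d mod 4 = 1, so disc(K) = d = -743; |disc(K)| = 743
Imaginary quadratic field, so n = 2, s = r2 = 1, r1 = 0
M = (n!/n^n) * (4/pi)^s * sqrt(|disc(K)|) = (2!/2^2) * (4/pi)^1 * sqrt(743)
= 0.5 * 1.273240 * 27.258026
= 17.3530

17.3530


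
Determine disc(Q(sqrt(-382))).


For K = Q(sqrt(d)) with d squarefree: disc(K) = d if d = 1 mod 4, and disc(K) = 4d if d = 2 or 3 mod 4.
Here d = -382, and d mod 4 = 2.
d = 2 mod 4, not 1 (O_K = Z[sqrt(d)]), so disc(K) = 4d = 4 * (-382) = -1528

-1528


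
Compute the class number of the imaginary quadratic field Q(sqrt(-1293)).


K = Q(sqrt(-1293)). d mod 4 = 3, so D = disc(K) = 4d = -5172
h(K) equals the number of primitive reduced positive-definite forms (a, b, c) = a*x^2 + b*x*y + c*y^2 with b^2 - 4ac = D,
where reduced means |b| <= a <= c, with b >= 0 whenever |b| = a or a = c, and primitive means gcd(a, b, c) = 1.
Reduced forces 3a^2 <= |D| = 5172, so 1 <= a <= 41; b must have the parity of D, and c = (b^2 - D)/(4a) must be an integer >= a.
Enumerate a = 1..41, b in [-a, a]:
  a=1: (1, 0, 1293)  [1]
  a=2: (2, 2, 647)  [1]
  a=3: (3, 0, 431)  [1]
  a=4..5: none
  a=6: (6, 6, 217)  [1]
  a=7: (7, -6, 186), (7, 6, 186)  [2]
  a=8..10: none
  a=11: (11, -8, 119), (11, 8, 119)  [2]
  a=12..13: none
  a=14: (14, -6, 93), (14, 6, 93)  [2]
  a=15..16: none
  a=17: (17, -8, 77), (17, 8, 77)  [2]
  a=18..20: none
  a=21: (21, -6, 62), (21, 6, 62)  [2]
  a=22: (22, -14, 61), (22, 14, 61)  [2]
  a=23: (23, -16, 59), (23, 16, 59)  [2]
  a=24..30: none
  a=31: (31, -6, 42), (31, 6, 42)  [2]
  a=32: none
  a=33: (33, -30, 46), (33, 30, 46)  [2]
  a=34: (34, -26, 43), (34, 26, 43)  [2]
  a=35..41: none
Total reduced forms: 1 + 1 + 1 + 1 + 2 + 2 + 2 + 2 + 2 + 2 + 2 + 2 + 2 + 2 = 24
h = 24

24


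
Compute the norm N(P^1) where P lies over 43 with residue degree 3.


N(P^a) = p^(a*f)
= 43^(1*3)
= 43^3
= 79507

79507


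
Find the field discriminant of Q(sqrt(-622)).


For K = Q(sqrt(d)) with d squarefree: disc(K) = d if d = 1 mod 4, and disc(K) = 4d if d = 2 or 3 mod 4.
Here d = -622, and d mod 4 = 2.
d = 2 mod 4, not 1 (O_K = Z[sqrt(d)]), so disc(K) = 4d = 4 * (-622) = -2488

-2488


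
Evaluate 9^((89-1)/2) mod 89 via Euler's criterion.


p = 89 is prime and the exponent is (p-1)/2 = 44, so by Euler's criterion 9^44 = (9/89) = +1 or -1 mod 89.
Compute by square-and-multiply:
  44 = 32 + 8 + 4 (binary 101100)
  Repeated squaring mod 89: 9^1 = 9, 9^2 = 81, 9^4 = 64, 9^8 = 2, 9^16 = 4, 9^32 = 16
  9^44 = 9^32 * 9^8 * 9^4 = 16 * 2 * 64 mod 89
    16 * 2 = 32 = 32 mod 89
    32 * 64 = 2048 = 1 mod 89
  9^44 = 1 mod 89
Result 1: 9 is a quadratic residue mod 89.
9^44 mod 89 = 1

1


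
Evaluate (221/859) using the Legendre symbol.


p = 859 is prime, so compute (221/859) with the reciprocity algorithm (Jacobi-symbol steps: pull out 2s via (2/n), flip via reciprocity, reduce):
  reciprocity: (221/859) -> +(859/221)
  reduce: (196/221)
  pull out 2: (2/221) = -1  (since 221 mod 8 = 5)
  pull out 2: (2/221) = -1  (since 221 mod 8 = 5)
  reciprocity: (49/221) -> +(221/49)
  reduce: (25/49)
  reciprocity: (25/49) -> +(49/25)
  reduce: (24/25)
  pull out 2: (2/25) = +1  (since 25 mod 8 = 1)
  pull out 2: (2/25) = +1  (since 25 mod 8 = 1)
  pull out 2: (2/25) = +1  (since 25 mod 8 = 1)
  reciprocity: (3/25) -> +(25/3)
  reduce: (1/3)
  (1/3) = 1
Product of signs = 1
(221/859) = 1

1


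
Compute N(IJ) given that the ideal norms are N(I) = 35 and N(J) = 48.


N(IJ) = N(I) * N(J)
= 35 * 48
= 1680

1680


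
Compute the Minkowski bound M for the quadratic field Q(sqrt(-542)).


d = -542, d mod 4 = 2, so disc(K) = 4d = -2168; |disc(K)| = 2168
Imaginary quadratic field, so n = 2, s = r2 = 1, r1 = 0
M = (n!/n^n) * (4/pi)^s * sqrt(|disc(K)|) = (2!/2^2) * (4/pi)^1 * sqrt(2168)
= 0.5 * 1.273240 * 46.561787
= 29.6422

29.6422


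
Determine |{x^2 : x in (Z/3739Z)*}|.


For prime p, the number of non-zero quadratic residues is (p-1)/2.
= (3739-1)/2
= 1869

1869


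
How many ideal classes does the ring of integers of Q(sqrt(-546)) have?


K = Q(sqrt(-546)). d mod 4 = 2, so D = disc(K) = 4d = -2184
h(K) equals the number of primitive reduced positive-definite forms (a, b, c) = a*x^2 + b*x*y + c*y^2 with b^2 - 4ac = D,
where reduced means |b| <= a <= c, with b >= 0 whenever |b| = a or a = c, and primitive means gcd(a, b, c) = 1.
Reduced forces 3a^2 <= |D| = 2184, so 1 <= a <= 26; b must have the parity of D, and c = (b^2 - D)/(4a) must be an integer >= a.
Enumerate a = 1..26, b in [-a, a]:
  a=1: (1, 0, 546)  [1]
  a=2: (2, 0, 273)  [1]
  a=3: (3, 0, 182)  [1]
  a=4: none
  a=5: (5, -4, 110), (5, 4, 110)  [2]
  a=6: (6, 0, 91)  [1]
  a=7: (7, 0, 78)  [1]
  a=8..9: none
  a=10: (10, -4, 55), (10, 4, 55)  [2]
  a=11: (11, -4, 50), (11, 4, 50)  [2]
  a=12: none
  a=13: (13, 0, 42)  [1]
  a=14: (14, 0, 39)  [1]
  a=15: (15, -6, 37), (15, 6, 37)  [2]
  a=16: none
  a=17: (17, -14, 35), (17, 14, 35)  [2]
  a=18: none
  a=19: (19, -18, 33), (19, 18, 33)  [2]
  a=20: none
  a=21: (21, 0, 26)  [1]
  a=22: (22, -4, 25), (22, 4, 25)  [2]
  a=23: (23, -22, 29), (23, 22, 29)  [2]
  a=24..26: none
Total reduced forms: 1 + 1 + 1 + 2 + 1 + 1 + 2 + 2 + 1 + 1 + 2 + 2 + 2 + 1 + 2 + 2 = 24
h = 24

24


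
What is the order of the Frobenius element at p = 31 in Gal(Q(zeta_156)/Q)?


The Frobenius at p in Gal(Q(zeta_n)/Q) = (Z/nZ)* is the class of p, so its order is ord_156(31), the smallest k >= 1 with 31^k = 1 mod 156.
n = 156 = 2^2 * 3 * 13, phi(156) = 48; the order divides phi(n).
Divisors of 48: 1, 2, 3, 4, 6, 8, 12, 16, 24, 48
Repeated squaring mod 156: 31^1 = 31, 31^2 = 25, 31^4 = 1, 31^8 = 1, 31^16 = 1, 31^32 = 1
Test divisors in increasing order:
  k=1: 31^1 = 31 mod 156
  k=2: 31^2 = 25 mod 156
  k=3: 31^3 = 25 * 31 = 151 mod 156
  k=4: 31^4 = 1 mod 156  <- first divisor giving 1
Order = 4

4


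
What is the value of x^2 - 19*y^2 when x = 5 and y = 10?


x^2 - d*y^2
= 5^2 - 19*10^2
= 25 - 1900
= -1875

-1875


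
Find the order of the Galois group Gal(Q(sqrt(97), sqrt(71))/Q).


The 2 square roots of distinct primes are multiplicatively independent over Q,
so [K:Q] = 2^2 and Gal(K/Q) is isomorphic to (Z/2Z)^2.
|Gal| = 2^2 = 4

4


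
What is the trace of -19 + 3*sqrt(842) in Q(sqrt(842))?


Tr(a + b*sqrt(d)) = (a + b*sqrt(d)) + (a - b*sqrt(d)) = 2a
= 2 * (-19)
= -38

-38


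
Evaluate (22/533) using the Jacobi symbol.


Compute (22/533) via quadratic reciprocity:
  pull out 2: (2/533) = -1  (since 533 mod 8 = 5)
  reciprocity: (11/533) -> +(533/11)
  reduce: (5/11)
  reciprocity: (5/11) -> +(11/5)
  reduce: (1/5)
  (1/5) = 1
Product of signs = -1

-1


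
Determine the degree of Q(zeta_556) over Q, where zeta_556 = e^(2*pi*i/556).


The degree equals Euler's totient phi(556).
556 = 2^2 * 139
phi(556) = 276

276


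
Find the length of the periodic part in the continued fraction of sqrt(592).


Run the CF algorithm for sqrt(592).
a_0 = floor(sqrt(592)) = 24; set m_0=0, q_0=1.
Recurrence: m' = q*a - m,  q' = (d - m'^2)/q,  a' = floor((a_0 + m')/q').
  step 1: m=24, q=16, a=3
  step 2: m=24, q=1, a=48
a_2 = 2*a_0 = 48, so the period closes here.
sqrt(592) = [24; 3, 48]
Period length = 2

2


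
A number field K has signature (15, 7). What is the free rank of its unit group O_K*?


By Dirichlet's unit theorem:
rank = r1 + r2 - 1
= 15 + 7 - 1
= 21

21


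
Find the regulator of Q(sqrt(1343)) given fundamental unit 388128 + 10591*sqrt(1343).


epsilon = 388128 + 10591*sqrt(1343)
= 776256.0000
R = ln(776256.0000)
= 13.5622

13.5622


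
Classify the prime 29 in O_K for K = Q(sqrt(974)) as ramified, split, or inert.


K = Q(sqrt(974)). Since d mod 4 = 2, disc(K) = 3896.
Check p | disc: 3896 mod 29 = 10.
p does not divide disc. Compute Legendre symbol (d/p):
17^((29-1)/2) mod 29 = -1
(d/p) = -1, so p is inert: (p) stays prime with e=1, f=2, g=1.
Therefore p is inert.

inert


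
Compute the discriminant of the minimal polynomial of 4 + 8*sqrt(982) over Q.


The element 4 + 8*sqrt(982) has minimal polynomial:
x^2 - 8*x - 62832
Discriminant = (-8)^2 - 4*(-62832)
= 64 + 251328
= 251392

251392


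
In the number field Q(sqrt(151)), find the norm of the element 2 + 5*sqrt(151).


N(a + b*sqrt(d)) = a^2 - d*b^2
= (2)^2 - (151)*(5)^2
= 4 - 3775
= -3771

-3771


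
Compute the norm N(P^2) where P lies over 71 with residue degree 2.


N(P^a) = p^(a*f)
= 71^(2*2)
= 71^4
= 25411681

25411681


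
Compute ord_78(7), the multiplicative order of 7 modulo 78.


We want ord_78(7), the smallest k >= 1 with 7^k = 1 mod 78.
n = 78 = 2 * 3 * 13, phi(78) = 24; the order divides phi(n).
Divisors of 24: 1, 2, 3, 4, 6, 8, 12, 24
Repeated squaring mod 78: 7^1 = 7, 7^2 = 49, 7^4 = 61, 7^8 = 55, 7^16 = 61
Test divisors in increasing order:
  k=1: 7^1 = 7 mod 78
  k=2: 7^2 = 49 mod 78
  k=3: 7^3 = 49 * 7 = 31 mod 78
  k=4: 7^4 = 61 mod 78
  k=6: 7^6 = 61 * 49 = 25 mod 78
  k=8: 7^8 = 55 mod 78
  k=12: 7^12 = 55 * 61 = 1 mod 78  <- first divisor giving 1
Order = 12

12


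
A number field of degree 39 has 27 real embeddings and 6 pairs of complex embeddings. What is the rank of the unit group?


By Dirichlet's unit theorem:
rank = r1 + r2 - 1
= 27 + 6 - 1
= 32

32


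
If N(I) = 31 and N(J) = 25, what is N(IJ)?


N(IJ) = N(I) * N(J)
= 31 * 25
= 775

775


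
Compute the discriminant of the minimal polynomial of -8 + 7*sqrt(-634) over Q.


The element -8 + 7*sqrt(-634) has minimal polynomial:
x^2 + 16*x + 31130
Discriminant = (16)^2 - 4*(31130)
= 256 - 124520
= -124264

-124264


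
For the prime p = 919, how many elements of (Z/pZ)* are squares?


For prime p, the number of non-zero quadratic residues is (p-1)/2.
= (919-1)/2
= 459

459


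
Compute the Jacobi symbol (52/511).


Compute (52/511) via quadratic reciprocity:
  pull out 2: (2/511) = +1  (since 511 mod 8 = 7)
  pull out 2: (2/511) = +1  (since 511 mod 8 = 7)
  reciprocity: (13/511) -> +(511/13)
  reduce: (4/13)
  pull out 2: (2/13) = -1  (since 13 mod 8 = 5)
  pull out 2: (2/13) = -1  (since 13 mod 8 = 5)
  (1/13) = 1
Product of signs = 1

1


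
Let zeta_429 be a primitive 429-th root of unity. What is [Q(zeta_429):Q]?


The degree equals Euler's totient phi(429).
429 = 3 * 11 * 13
phi(429) = 240

240


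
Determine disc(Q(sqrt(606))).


For K = Q(sqrt(d)) with d squarefree: disc(K) = d if d = 1 mod 4, and disc(K) = 4d if d = 2 or 3 mod 4.
Here d = 606, and d mod 4 = 2.
d = 2 mod 4, not 1 (O_K = Z[sqrt(d)]), so disc(K) = 4d = 4 * (606) = 2424

2424


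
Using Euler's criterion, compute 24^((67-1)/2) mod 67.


p = 67 is prime and the exponent is (p-1)/2 = 33, so by Euler's criterion 24^33 = (24/67) = +1 or -1 mod 67.
Compute by square-and-multiply:
  33 = 32 + 1 (binary 100001)
  Repeated squaring mod 67: 24^1 = 24, 24^2 = 40, 24^4 = 59, 24^8 = 64, 24^16 = 9, 24^32 = 14
  24^33 = 24^32 * 24^1 = 14 * 24 mod 67
    14 * 24 = 336 = 1 mod 67
  24^33 = 1 mod 67
Result 1: 24 is a quadratic residue mod 67.
24^33 mod 67 = 1

1


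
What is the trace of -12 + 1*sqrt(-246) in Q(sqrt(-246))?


Tr(a + b*sqrt(d)) = (a + b*sqrt(d)) + (a - b*sqrt(d)) = 2a
= 2 * (-12)
= -24

-24


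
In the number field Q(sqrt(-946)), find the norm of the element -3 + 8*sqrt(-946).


N(a + b*sqrt(d)) = a^2 - d*b^2
= (-3)^2 - (-946)*(8)^2
= 9 + 60544
= 60553

60553


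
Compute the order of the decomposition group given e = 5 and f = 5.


|D_P| = e * f
= 5 * 5
= 25

25


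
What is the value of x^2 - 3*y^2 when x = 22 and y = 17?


x^2 - d*y^2
= 22^2 - 3*17^2
= 484 - 867
= -383

-383


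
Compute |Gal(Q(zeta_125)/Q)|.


|Gal(Q(zeta_125)/Q)| = phi(125)
= 100

100


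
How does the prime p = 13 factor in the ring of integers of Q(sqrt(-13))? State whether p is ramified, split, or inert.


K = Q(sqrt(-13)). Since d mod 4 = 3, disc(K) = -52.
Check p | disc: -52 mod 13 = 0.
p divides disc, so p ramifies: (p) = P^2 with e=2, f=1, g=1.
Therefore p is ramified.

ramified


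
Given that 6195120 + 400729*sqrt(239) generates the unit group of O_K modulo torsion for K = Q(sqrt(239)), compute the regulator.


epsilon = 6195120 + 400729*sqrt(239)
= 1.2390e+07
R = ln(1.2390e+07)
= 16.3324

16.3324


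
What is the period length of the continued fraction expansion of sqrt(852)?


Run the CF algorithm for sqrt(852).
a_0 = floor(sqrt(852)) = 29; set m_0=0, q_0=1.
Recurrence: m' = q*a - m,  q' = (d - m'^2)/q,  a' = floor((a_0 + m')/q').
  step 1: m=29, q=11, a=5
  step 2: m=26, q=16, a=3
  step 3: m=22, q=23, a=2
  step 4: m=24, q=12, a=4
  step 5: m=24, q=23, a=2
  step 6: m=22, q=16, a=3
  step 7: m=26, q=11, a=5
  step 8: m=29, q=1, a=58
a_8 = 2*a_0 = 58, so the period closes here.
sqrt(852) = [29; 5, 3, 2, 4, 2, 3, 5, 58]
Period length = 8

8


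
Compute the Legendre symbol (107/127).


p = 127 is prime, so compute (107/127) with the reciprocity algorithm (Jacobi-symbol steps: pull out 2s via (2/n), flip via reciprocity, reduce):
  reciprocity: (107/127) -> -(127/107)
  reduce: (20/107)
  pull out 2: (2/107) = -1  (since 107 mod 8 = 3)
  pull out 2: (2/107) = -1  (since 107 mod 8 = 3)
  reciprocity: (5/107) -> +(107/5)
  reduce: (2/5)
  pull out 2: (2/5) = -1  (since 5 mod 8 = 5)
  (1/5) = 1
Product of signs = 1
(107/127) = 1

1


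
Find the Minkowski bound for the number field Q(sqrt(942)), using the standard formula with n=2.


d = 942, d mod 4 = 2, so disc(K) = 4d = 3768; |disc(K)| = 3768
Real quadratic field, so n = 2, s = r2 = 0, r1 = 2
M = (n!/n^n) * (4/pi)^s * sqrt(|disc(K)|) = (2!/2^2) * (4/pi)^0 * sqrt(3768)
= 0.5 * 1.000000 * 61.384037
= 30.6920

30.6920


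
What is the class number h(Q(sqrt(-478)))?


K = Q(sqrt(-478)). d mod 4 = 2, so D = disc(K) = 4d = -1912
h(K) equals the number of primitive reduced positive-definite forms (a, b, c) = a*x^2 + b*x*y + c*y^2 with b^2 - 4ac = D,
where reduced means |b| <= a <= c, with b >= 0 whenever |b| = a or a = c, and primitive means gcd(a, b, c) = 1.
Reduced forces 3a^2 <= |D| = 1912, so 1 <= a <= 25; b must have the parity of D, and c = (b^2 - D)/(4a) must be an integer >= a.
Enumerate a = 1..25, b in [-a, a]:
  a=1: (1, 0, 478)  [1]
  a=2: (2, 0, 239)  [1]
  a=3..12: none
  a=13: (13, -8, 38), (13, 8, 38)  [2]
  a=14..16: none
  a=17: (17, -14, 31), (17, 14, 31)  [2]
  a=18: none
  a=19: (19, -8, 26), (19, 8, 26)  [2]
  a=20..25: none
Total reduced forms: 1 + 1 + 2 + 2 + 2 = 8
h = 8

8


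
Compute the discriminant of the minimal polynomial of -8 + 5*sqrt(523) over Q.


The element -8 + 5*sqrt(523) has minimal polynomial:
x^2 + 16*x - 13011
Discriminant = (16)^2 - 4*(-13011)
= 256 + 52044
= 52300

52300


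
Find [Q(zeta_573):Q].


The degree equals Euler's totient phi(573).
573 = 3 * 191
phi(573) = 380

380


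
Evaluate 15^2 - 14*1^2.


x^2 - d*y^2
= 15^2 - 14*1^2
= 225 - 14
= 211

211


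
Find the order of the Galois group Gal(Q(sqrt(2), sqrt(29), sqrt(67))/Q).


The 3 square roots of distinct primes are multiplicatively independent over Q,
so [K:Q] = 2^3 and Gal(K/Q) is isomorphic to (Z/2Z)^3.
|Gal| = 2^3 = 8

8


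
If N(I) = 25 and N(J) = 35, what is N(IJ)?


N(IJ) = N(I) * N(J)
= 25 * 35
= 875

875


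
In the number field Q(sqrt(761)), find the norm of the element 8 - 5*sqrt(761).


N(a + b*sqrt(d)) = a^2 - d*b^2
= (8)^2 - (761)*(-5)^2
= 64 - 19025
= -18961

-18961


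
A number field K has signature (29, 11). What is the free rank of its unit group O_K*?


By Dirichlet's unit theorem:
rank = r1 + r2 - 1
= 29 + 11 - 1
= 39

39


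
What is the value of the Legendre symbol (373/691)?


p = 691 is prime, so compute (373/691) with the reciprocity algorithm (Jacobi-symbol steps: pull out 2s via (2/n), flip via reciprocity, reduce):
  reciprocity: (373/691) -> +(691/373)
  reduce: (318/373)
  pull out 2: (2/373) = -1  (since 373 mod 8 = 5)
  reciprocity: (159/373) -> +(373/159)
  reduce: (55/159)
  reciprocity: (55/159) -> -(159/55)
  reduce: (49/55)
  reciprocity: (49/55) -> +(55/49)
  reduce: (6/49)
  pull out 2: (2/49) = +1  (since 49 mod 8 = 1)
  reciprocity: (3/49) -> +(49/3)
  reduce: (1/3)
  (1/3) = 1
Product of signs = 1
(373/691) = 1

1
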